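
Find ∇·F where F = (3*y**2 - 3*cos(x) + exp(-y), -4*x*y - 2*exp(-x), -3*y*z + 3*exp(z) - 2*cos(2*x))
-4*x - 3*y + 3*exp(z) + 3*sin(x)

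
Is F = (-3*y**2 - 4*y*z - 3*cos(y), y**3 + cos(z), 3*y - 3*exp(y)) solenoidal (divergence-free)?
No, ∇·F = 3*y**2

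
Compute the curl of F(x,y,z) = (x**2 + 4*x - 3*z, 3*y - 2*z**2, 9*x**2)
(4*z, -18*x - 3, 0)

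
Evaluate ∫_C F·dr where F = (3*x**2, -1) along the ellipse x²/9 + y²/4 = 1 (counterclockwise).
0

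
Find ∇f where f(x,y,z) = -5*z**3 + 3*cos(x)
(-3*sin(x), 0, -15*z**2)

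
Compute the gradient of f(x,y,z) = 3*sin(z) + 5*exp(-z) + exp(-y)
(0, -exp(-y), 3*cos(z) - 5*exp(-z))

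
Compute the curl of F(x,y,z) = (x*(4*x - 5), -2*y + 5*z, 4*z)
(-5, 0, 0)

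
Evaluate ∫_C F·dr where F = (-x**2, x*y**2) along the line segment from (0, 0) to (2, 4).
88/3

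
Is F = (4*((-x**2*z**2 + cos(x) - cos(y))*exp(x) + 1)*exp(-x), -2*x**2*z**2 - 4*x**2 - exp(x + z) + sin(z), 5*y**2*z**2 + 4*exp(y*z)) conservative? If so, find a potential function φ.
No, ∇×F = (4*x**2*z + 10*y*z**2 + 4*z*exp(y*z) + exp(x + z) - cos(z), -8*x**2*z, -4*x*z**2 - 8*x - exp(x + z) - 4*sin(y)) ≠ 0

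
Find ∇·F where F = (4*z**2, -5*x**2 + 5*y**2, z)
10*y + 1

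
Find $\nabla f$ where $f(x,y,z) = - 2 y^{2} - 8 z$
(0, -4*y, -8)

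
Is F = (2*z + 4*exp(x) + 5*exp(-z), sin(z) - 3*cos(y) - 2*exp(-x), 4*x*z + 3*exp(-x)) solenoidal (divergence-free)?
No, ∇·F = 4*x + 4*exp(x) + 3*sin(y)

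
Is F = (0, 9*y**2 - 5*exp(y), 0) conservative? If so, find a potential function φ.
Yes, F is conservative. φ = 3*y**3 - 5*exp(y)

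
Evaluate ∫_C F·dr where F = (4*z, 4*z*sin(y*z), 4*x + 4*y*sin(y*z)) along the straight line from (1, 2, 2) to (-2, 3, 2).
-24 - 4*cos(6) + 4*cos(4)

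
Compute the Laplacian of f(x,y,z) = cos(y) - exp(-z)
-cos(y) - exp(-z)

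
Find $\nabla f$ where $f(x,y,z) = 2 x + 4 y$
(2, 4, 0)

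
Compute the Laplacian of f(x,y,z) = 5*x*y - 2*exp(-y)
-2*exp(-y)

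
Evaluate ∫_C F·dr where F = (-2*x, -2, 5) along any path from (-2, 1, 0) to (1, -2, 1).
14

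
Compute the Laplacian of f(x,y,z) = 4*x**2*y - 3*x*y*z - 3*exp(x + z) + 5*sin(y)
8*y - 6*exp(x + z) - 5*sin(y)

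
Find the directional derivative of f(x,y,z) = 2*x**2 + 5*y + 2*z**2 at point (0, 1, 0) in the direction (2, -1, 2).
-5/3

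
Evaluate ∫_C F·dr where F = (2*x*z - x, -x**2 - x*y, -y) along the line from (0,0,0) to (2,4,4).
-46/3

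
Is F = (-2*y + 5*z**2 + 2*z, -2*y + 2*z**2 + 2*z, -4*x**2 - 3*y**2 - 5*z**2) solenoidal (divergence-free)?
No, ∇·F = -10*z - 2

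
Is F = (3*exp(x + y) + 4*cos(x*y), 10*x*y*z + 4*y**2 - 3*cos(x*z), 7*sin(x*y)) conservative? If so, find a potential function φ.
No, ∇×F = (x*(-10*y - 3*sin(x*z) + 7*cos(x*y)), -7*y*cos(x*y), 4*x*sin(x*y) + 10*y*z + 3*z*sin(x*z) - 3*exp(x + y)) ≠ 0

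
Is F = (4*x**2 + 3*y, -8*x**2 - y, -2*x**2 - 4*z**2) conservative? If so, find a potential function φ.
No, ∇×F = (0, 4*x, -16*x - 3) ≠ 0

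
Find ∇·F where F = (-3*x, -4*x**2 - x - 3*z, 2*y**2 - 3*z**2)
-6*z - 3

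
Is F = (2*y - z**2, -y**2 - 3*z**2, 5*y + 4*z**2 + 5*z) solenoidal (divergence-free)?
No, ∇·F = -2*y + 8*z + 5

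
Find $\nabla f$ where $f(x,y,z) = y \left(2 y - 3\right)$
(0, 4*y - 3, 0)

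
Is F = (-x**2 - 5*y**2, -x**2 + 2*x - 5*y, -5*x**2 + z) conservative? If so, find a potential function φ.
No, ∇×F = (0, 10*x, -2*x + 10*y + 2) ≠ 0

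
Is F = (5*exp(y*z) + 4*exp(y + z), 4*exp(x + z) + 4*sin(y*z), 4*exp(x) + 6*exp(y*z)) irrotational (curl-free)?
No, ∇×F = (-4*y*cos(y*z) + 6*z*exp(y*z) - 4*exp(x + z), 5*y*exp(y*z) - 4*exp(x) + 4*exp(y + z), -5*z*exp(y*z) + 4*exp(x + z) - 4*exp(y + z))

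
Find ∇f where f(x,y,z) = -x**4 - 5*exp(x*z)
(-4*x**3 - 5*z*exp(x*z), 0, -5*x*exp(x*z))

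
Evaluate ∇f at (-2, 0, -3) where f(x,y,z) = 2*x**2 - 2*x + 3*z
(-10, 0, 3)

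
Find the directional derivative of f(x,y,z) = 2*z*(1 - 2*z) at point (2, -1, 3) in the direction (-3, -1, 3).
-66*sqrt(19)/19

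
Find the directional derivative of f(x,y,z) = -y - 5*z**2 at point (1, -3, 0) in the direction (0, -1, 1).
sqrt(2)/2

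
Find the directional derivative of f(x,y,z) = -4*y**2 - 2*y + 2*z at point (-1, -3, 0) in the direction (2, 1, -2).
6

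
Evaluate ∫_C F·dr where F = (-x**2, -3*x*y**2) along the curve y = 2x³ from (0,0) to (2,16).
-110632/15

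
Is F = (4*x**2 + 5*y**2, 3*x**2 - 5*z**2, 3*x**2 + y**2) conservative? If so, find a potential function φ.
No, ∇×F = (2*y + 10*z, -6*x, 6*x - 10*y) ≠ 0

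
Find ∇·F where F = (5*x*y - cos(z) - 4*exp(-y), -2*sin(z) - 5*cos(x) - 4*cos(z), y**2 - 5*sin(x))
5*y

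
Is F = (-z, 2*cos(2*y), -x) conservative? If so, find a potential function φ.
Yes, F is conservative. φ = -x*z + sin(2*y)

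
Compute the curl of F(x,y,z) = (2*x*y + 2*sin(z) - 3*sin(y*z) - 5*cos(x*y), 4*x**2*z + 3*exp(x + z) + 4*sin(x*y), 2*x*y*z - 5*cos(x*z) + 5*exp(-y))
(-4*x**2 + 2*x*z - 3*exp(x + z) - 5*exp(-y), -2*y*z - 3*y*cos(y*z) - 5*z*sin(x*z) + 2*cos(z), 8*x*z - 5*x*sin(x*y) - 2*x + 4*y*cos(x*y) + 3*z*cos(y*z) + 3*exp(x + z))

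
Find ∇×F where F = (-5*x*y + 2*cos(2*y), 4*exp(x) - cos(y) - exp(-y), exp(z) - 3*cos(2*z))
(0, 0, 5*x + 4*exp(x) + 4*sin(2*y))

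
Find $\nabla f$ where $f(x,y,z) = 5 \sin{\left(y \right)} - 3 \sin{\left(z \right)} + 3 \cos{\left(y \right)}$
(0, -3*sin(y) + 5*cos(y), -3*cos(z))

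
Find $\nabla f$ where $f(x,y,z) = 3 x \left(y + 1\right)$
(3*y + 3, 3*x, 0)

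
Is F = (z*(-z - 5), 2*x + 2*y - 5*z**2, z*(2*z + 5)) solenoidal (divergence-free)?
No, ∇·F = 4*z + 7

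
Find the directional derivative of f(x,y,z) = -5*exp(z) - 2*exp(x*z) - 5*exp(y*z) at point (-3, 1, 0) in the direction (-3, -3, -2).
4*sqrt(22)/11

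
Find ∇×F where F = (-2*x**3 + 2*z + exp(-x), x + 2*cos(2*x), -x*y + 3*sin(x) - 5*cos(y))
(-x + 5*sin(y), y - 3*cos(x) + 2, 1 - 4*sin(2*x))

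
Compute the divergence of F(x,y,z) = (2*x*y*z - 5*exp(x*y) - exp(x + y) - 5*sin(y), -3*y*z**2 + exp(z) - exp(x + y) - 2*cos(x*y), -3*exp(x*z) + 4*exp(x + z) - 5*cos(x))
-3*x*exp(x*z) + 2*x*sin(x*y) + 2*y*z - 5*y*exp(x*y) - 3*z**2 - 2*exp(x + y) + 4*exp(x + z)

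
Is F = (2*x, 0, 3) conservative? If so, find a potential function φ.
Yes, F is conservative. φ = x**2 + 3*z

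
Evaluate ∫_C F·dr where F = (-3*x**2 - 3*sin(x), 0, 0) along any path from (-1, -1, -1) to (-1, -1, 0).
0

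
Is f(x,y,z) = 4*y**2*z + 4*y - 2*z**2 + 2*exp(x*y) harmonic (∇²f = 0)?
No, ∇²f = 2*x**2*exp(x*y) + 2*y**2*exp(x*y) + 8*z - 4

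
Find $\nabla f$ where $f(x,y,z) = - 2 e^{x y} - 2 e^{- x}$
(-2*y*exp(x*y) + 2*exp(-x), -2*x*exp(x*y), 0)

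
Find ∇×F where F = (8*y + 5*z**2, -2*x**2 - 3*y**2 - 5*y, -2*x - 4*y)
(-4, 10*z + 2, -4*x - 8)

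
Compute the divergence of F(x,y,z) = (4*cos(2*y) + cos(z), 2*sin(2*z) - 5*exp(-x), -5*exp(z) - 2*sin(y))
-5*exp(z)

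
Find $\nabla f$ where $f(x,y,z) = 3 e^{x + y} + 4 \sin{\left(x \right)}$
(3*exp(x + y) + 4*cos(x), 3*exp(x + y), 0)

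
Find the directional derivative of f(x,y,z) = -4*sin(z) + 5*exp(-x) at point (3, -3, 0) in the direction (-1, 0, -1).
sqrt(2)*(5 + 4*exp(3))*exp(-3)/2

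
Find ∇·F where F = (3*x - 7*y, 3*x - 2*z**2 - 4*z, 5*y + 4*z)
7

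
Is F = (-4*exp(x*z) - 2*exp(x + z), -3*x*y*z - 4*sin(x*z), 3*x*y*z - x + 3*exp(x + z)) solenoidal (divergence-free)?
No, ∇·F = 3*x*y - 3*x*z - 4*z*exp(x*z) + exp(x + z)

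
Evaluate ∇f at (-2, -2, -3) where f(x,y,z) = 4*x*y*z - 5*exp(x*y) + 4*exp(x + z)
(4*exp(-5) + 24 + 10*exp(4), 24 + 10*exp(4), 4*exp(-5) + 16)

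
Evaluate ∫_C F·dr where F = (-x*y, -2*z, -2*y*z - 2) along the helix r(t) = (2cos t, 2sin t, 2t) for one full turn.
24*pi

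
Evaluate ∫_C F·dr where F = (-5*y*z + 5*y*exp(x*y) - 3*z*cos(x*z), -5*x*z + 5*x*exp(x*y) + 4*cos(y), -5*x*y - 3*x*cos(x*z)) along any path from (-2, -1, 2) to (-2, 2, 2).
-5*exp(2) + 5*exp(-4) + 4*sin(1) + 4*sin(2) + 60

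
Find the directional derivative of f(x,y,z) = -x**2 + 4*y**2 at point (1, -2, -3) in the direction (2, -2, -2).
14*sqrt(3)/3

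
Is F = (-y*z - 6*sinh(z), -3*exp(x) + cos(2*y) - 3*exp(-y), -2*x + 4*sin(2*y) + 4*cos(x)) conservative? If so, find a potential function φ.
No, ∇×F = (8*cos(2*y), -y + 4*sin(x) - 6*cosh(z) + 2, z - 3*exp(x)) ≠ 0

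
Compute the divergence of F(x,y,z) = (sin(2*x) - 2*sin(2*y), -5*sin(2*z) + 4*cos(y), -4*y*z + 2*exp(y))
-4*y - 4*sin(y) + 2*cos(2*x)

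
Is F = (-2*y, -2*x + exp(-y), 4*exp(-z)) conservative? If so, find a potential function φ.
Yes, F is conservative. φ = -2*x*y - 4*exp(-z) - exp(-y)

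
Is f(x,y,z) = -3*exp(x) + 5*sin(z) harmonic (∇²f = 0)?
No, ∇²f = -3*exp(x) - 5*sin(z)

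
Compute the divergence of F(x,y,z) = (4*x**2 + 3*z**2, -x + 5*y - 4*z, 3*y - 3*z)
8*x + 2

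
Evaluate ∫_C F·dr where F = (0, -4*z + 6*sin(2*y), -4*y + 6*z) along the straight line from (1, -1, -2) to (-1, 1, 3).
11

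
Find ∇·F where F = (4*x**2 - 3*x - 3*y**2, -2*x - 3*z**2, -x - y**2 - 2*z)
8*x - 5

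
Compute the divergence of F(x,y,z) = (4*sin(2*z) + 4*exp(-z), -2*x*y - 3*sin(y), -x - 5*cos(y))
-2*x - 3*cos(y)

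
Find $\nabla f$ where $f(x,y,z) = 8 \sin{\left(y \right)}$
(0, 8*cos(y), 0)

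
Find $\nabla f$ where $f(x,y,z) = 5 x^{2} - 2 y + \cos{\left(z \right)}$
(10*x, -2, -sin(z))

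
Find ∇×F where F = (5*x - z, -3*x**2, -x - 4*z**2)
(0, 0, -6*x)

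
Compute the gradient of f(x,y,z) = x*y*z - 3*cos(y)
(y*z, x*z + 3*sin(y), x*y)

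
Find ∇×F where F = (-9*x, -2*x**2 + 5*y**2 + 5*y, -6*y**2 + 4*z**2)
(-12*y, 0, -4*x)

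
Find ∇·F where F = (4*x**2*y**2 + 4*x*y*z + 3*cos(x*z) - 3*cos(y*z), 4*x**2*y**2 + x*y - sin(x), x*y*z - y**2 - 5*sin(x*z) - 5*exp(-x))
8*x**2*y + 8*x*y**2 + x*y - 5*x*cos(x*z) + x + 4*y*z - 3*z*sin(x*z)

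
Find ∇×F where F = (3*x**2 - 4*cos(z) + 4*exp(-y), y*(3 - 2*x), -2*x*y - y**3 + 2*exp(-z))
(-2*x - 3*y**2, 2*y + 4*sin(z), -2*y + 4*exp(-y))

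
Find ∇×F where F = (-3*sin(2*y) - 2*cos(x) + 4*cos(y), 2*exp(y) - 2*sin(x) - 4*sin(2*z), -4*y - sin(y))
(-cos(y) + 8*cos(2*z) - 4, 0, 4*sin(y) - 2*cos(x) + 6*cos(2*y))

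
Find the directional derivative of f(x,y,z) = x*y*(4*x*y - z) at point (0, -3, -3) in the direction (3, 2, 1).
-27*sqrt(14)/14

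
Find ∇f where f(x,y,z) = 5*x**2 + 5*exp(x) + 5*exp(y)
(10*x + 5*exp(x), 5*exp(y), 0)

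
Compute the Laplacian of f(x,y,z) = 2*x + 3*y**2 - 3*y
6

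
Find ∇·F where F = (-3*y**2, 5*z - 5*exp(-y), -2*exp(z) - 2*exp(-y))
-2*exp(z) + 5*exp(-y)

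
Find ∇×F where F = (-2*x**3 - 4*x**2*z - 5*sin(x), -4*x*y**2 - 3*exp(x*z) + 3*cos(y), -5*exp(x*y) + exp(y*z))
(-5*x*exp(x*y) + 3*x*exp(x*z) + z*exp(y*z), -4*x**2 + 5*y*exp(x*y), -4*y**2 - 3*z*exp(x*z))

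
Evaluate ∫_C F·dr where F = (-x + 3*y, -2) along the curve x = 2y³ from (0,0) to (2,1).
1/2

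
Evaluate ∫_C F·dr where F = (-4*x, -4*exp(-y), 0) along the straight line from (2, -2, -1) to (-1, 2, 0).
6 - 8*sinh(2)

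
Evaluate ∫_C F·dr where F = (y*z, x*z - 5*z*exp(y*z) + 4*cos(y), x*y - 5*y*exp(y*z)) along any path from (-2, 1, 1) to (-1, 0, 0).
-4*sin(1) - 3 + 5*E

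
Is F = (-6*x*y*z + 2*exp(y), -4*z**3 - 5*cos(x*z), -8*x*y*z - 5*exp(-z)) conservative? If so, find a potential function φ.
No, ∇×F = (-8*x*z - 5*x*sin(x*z) + 12*z**2, 2*y*(-3*x + 4*z), 6*x*z + 5*z*sin(x*z) - 2*exp(y)) ≠ 0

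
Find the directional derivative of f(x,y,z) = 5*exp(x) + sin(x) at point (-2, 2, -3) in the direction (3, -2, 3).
3*sqrt(22)*(exp(2)*cos(2) + 5)*exp(-2)/22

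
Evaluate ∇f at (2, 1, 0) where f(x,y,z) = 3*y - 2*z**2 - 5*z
(0, 3, -5)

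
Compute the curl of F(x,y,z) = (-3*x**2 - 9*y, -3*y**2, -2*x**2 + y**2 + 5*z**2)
(2*y, 4*x, 9)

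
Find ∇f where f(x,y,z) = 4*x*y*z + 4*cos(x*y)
(4*y*(z - sin(x*y)), 4*x*(z - sin(x*y)), 4*x*y)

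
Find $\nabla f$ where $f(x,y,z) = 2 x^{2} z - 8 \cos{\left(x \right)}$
(4*x*z + 8*sin(x), 0, 2*x**2)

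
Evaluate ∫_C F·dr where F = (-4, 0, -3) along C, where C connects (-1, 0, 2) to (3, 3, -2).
-4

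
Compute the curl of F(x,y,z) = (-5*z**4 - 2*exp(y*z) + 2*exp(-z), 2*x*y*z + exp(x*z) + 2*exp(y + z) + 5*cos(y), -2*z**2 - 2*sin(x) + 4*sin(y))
(-2*x*y - x*exp(x*z) - 2*exp(y + z) + 4*cos(y), -2*y*exp(y*z) - 20*z**3 + 2*cos(x) - 2*exp(-z), z*(2*y + exp(x*z) + 2*exp(y*z)))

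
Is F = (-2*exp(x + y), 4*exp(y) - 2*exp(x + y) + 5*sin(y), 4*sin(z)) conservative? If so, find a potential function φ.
Yes, F is conservative. φ = 4*exp(y) - 2*exp(x + y) - 5*cos(y) - 4*cos(z)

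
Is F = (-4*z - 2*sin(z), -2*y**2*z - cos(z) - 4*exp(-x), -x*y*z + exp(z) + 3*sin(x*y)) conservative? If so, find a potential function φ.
No, ∇×F = (-x*z + 3*x*cos(x*y) + 2*y**2 - sin(z), y*z - 3*y*cos(x*y) - 2*cos(z) - 4, 4*exp(-x)) ≠ 0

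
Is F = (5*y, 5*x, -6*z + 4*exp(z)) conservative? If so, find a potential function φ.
Yes, F is conservative. φ = 5*x*y - 3*z**2 + 4*exp(z)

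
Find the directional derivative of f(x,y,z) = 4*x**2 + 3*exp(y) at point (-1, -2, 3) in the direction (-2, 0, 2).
4*sqrt(2)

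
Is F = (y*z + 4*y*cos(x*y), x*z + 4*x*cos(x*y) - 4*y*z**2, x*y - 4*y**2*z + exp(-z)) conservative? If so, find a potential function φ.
Yes, F is conservative. φ = x*y*z - 2*y**2*z**2 + 4*sin(x*y) - exp(-z)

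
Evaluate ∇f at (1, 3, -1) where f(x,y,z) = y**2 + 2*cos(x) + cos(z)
(-2*sin(1), 6, sin(1))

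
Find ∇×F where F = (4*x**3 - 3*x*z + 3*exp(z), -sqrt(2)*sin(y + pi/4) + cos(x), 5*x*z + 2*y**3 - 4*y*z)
(6*y**2 - 4*z, -3*x - 5*z + 3*exp(z), -sin(x))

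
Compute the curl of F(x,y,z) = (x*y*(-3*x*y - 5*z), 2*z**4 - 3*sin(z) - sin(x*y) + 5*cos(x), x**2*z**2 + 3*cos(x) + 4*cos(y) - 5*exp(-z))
(-8*z**3 - 4*sin(y) + 3*cos(z), -5*x*y - 2*x*z**2 + 3*sin(x), 6*x**2*y + 5*x*z - y*cos(x*y) - 5*sin(x))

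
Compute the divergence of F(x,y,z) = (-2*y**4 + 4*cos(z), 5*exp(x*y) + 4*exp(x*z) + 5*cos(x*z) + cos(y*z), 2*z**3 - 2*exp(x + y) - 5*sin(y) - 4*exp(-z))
5*x*exp(x*y) + 6*z**2 - z*sin(y*z) + 4*exp(-z)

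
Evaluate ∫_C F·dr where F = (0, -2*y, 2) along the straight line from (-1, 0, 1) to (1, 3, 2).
-7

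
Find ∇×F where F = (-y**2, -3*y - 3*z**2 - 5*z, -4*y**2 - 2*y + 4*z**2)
(-8*y + 6*z + 3, 0, 2*y)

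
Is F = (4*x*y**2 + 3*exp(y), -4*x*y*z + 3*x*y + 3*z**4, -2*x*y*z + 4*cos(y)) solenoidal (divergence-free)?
No, ∇·F = -2*x*y - 4*x*z + 3*x + 4*y**2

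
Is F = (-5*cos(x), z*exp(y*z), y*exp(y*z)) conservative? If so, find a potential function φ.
Yes, F is conservative. φ = exp(y*z) - 5*sin(x)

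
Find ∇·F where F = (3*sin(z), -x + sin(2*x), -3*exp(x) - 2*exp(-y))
0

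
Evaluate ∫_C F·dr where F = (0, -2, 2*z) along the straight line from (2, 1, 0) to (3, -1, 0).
4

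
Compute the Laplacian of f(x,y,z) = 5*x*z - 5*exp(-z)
-5*exp(-z)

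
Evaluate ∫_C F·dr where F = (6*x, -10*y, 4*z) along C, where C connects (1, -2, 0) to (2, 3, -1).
-14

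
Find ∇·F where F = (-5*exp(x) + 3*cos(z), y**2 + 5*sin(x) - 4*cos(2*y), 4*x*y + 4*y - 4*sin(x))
2*y - 5*exp(x) + 8*sin(2*y)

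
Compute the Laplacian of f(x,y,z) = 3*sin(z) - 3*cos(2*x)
-3*sin(z) + 12*cos(2*x)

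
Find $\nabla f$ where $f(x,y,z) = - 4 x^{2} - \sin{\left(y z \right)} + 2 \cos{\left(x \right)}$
(-8*x - 2*sin(x), -z*cos(y*z), -y*cos(y*z))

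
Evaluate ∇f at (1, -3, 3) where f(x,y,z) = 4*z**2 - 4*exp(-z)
(0, 0, 4*exp(-3) + 24)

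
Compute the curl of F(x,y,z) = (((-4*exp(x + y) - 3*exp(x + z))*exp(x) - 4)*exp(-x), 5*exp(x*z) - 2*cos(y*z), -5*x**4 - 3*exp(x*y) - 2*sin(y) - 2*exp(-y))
(-3*x*exp(x*y) - 5*x*exp(x*z) - 2*y*sin(y*z) - 2*cos(y) + 2*exp(-y), 20*x**3 + 3*y*exp(x*y) - 3*exp(x + z), 5*z*exp(x*z) + 4*exp(x + y))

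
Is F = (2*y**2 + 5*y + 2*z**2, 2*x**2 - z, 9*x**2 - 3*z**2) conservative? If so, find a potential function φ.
No, ∇×F = (1, -18*x + 4*z, 4*x - 4*y - 5) ≠ 0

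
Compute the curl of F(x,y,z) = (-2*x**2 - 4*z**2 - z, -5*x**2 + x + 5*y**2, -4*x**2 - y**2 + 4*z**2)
(-2*y, 8*x - 8*z - 1, 1 - 10*x)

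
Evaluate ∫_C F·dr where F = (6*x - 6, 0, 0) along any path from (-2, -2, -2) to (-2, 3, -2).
0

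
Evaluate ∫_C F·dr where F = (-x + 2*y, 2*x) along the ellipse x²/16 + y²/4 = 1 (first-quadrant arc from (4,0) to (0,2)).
8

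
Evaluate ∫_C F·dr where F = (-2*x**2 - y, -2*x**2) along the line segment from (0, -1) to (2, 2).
-43/3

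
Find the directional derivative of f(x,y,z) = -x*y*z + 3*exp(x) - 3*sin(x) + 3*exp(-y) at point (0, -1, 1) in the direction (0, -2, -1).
6*sqrt(5)*E/5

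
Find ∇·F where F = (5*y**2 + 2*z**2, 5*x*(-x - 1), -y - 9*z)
-9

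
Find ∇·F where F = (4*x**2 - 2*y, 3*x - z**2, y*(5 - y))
8*x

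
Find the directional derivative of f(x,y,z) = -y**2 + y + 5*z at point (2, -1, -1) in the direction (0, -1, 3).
6*sqrt(10)/5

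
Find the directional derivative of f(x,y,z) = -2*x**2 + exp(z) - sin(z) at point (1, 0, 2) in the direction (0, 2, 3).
3*sqrt(13)*(-cos(2) + exp(2))/13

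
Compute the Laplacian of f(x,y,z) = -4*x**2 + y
-8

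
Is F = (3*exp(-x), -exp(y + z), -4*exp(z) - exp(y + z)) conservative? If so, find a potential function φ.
Yes, F is conservative. φ = -4*exp(z) - exp(y + z) - 3*exp(-x)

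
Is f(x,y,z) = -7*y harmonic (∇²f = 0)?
Yes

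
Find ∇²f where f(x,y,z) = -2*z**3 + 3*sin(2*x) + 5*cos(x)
-12*z - 12*sin(2*x) - 5*cos(x)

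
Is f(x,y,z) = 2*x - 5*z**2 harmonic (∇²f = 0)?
No, ∇²f = -10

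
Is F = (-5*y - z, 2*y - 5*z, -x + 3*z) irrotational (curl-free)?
No, ∇×F = (5, 0, 5)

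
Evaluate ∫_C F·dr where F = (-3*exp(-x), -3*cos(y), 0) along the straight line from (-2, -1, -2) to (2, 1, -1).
-3*exp(2) - 6*sin(1) + 3*exp(-2)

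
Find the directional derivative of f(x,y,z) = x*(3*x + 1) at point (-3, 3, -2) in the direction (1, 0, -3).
-17*sqrt(10)/10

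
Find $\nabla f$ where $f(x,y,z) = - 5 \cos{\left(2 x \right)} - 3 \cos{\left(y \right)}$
(10*sin(2*x), 3*sin(y), 0)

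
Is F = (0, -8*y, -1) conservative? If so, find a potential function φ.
Yes, F is conservative. φ = -4*y**2 - z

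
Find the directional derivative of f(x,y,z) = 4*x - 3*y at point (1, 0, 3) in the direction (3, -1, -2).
15*sqrt(14)/14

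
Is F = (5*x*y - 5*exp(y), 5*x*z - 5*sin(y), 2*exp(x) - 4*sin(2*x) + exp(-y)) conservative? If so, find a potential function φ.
No, ∇×F = (-5*x - exp(-y), -2*exp(x) + 8*cos(2*x), -5*x + 5*z + 5*exp(y)) ≠ 0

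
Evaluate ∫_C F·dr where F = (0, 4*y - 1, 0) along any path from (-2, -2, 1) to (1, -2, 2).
0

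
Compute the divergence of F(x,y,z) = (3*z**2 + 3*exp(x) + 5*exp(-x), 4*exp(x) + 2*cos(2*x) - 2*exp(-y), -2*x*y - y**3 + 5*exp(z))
3*exp(x) + 5*exp(z) + 2*exp(-y) - 5*exp(-x)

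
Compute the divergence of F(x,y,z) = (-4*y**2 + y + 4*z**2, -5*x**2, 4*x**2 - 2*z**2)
-4*z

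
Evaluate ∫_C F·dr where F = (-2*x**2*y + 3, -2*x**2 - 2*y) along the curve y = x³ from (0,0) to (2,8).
-1766/15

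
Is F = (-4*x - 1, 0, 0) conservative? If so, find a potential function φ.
Yes, F is conservative. φ = x*(-2*x - 1)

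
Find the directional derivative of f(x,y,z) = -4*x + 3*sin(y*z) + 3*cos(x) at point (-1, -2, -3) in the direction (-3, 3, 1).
3*sqrt(19)*(-11*cos(6) - 3*sin(1) + 4)/19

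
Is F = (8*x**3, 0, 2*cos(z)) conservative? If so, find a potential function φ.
Yes, F is conservative. φ = 2*x**4 + 2*sin(z)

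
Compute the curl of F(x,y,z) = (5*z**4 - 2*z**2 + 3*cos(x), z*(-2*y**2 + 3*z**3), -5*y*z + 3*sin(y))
(2*y**2 - 12*z**3 - 5*z + 3*cos(y), 20*z**3 - 4*z, 0)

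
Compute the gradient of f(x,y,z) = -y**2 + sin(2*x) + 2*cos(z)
(2*cos(2*x), -2*y, -2*sin(z))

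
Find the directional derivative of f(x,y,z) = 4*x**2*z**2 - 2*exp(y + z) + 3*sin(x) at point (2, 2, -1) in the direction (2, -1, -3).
sqrt(14)*(3*cos(2) + 4*E + 64)/7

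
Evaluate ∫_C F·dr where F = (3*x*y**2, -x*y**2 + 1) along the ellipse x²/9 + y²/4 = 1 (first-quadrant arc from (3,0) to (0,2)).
-25 - 3*pi/2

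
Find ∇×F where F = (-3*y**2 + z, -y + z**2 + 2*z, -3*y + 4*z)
(-2*z - 5, 1, 6*y)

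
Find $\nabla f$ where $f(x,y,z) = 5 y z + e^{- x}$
(-exp(-x), 5*z, 5*y)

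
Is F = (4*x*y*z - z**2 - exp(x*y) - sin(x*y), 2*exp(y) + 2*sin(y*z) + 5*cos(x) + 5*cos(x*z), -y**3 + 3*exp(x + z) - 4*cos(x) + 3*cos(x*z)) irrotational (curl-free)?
No, ∇×F = (5*x*sin(x*z) - 3*y**2 - 2*y*cos(y*z), 4*x*y + 3*z*sin(x*z) - 2*z - 3*exp(x + z) - 4*sin(x), -4*x*z + x*exp(x*y) + x*cos(x*y) - 5*z*sin(x*z) - 5*sin(x))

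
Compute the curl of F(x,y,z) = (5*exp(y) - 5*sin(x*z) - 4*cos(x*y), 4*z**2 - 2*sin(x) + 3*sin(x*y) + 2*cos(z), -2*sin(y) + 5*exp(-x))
(-8*z + 2*sin(z) - 2*cos(y), -5*x*cos(x*z) + 5*exp(-x), -4*x*sin(x*y) + 3*y*cos(x*y) - 5*exp(y) - 2*cos(x))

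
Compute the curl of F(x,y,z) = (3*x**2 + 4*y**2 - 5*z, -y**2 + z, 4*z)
(-1, -5, -8*y)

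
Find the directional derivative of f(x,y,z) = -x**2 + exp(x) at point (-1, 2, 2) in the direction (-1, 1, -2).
sqrt(6)*(-2*E - 1)*exp(-1)/6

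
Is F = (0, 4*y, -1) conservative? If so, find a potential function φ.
Yes, F is conservative. φ = 2*y**2 - z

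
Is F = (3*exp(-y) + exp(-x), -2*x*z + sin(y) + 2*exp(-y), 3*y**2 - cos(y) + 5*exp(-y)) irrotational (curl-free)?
No, ∇×F = (2*x + 6*y + sin(y) - 5*exp(-y), 0, -2*z + 3*exp(-y))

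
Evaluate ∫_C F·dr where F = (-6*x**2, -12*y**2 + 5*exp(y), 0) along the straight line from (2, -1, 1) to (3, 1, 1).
-46 + 10*sinh(1)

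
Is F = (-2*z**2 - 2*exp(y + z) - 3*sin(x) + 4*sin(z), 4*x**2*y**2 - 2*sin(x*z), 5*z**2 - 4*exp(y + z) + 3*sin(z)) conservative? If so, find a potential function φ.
No, ∇×F = (2*x*cos(x*z) - 4*exp(y + z), -4*z - 2*exp(y + z) + 4*cos(z), 8*x*y**2 - 2*z*cos(x*z) + 2*exp(y + z)) ≠ 0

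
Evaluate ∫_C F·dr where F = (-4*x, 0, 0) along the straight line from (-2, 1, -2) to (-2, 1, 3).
0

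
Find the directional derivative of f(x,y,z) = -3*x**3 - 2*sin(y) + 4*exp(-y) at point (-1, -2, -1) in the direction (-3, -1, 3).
sqrt(19)*(2*cos(2) + 27 + 4*exp(2))/19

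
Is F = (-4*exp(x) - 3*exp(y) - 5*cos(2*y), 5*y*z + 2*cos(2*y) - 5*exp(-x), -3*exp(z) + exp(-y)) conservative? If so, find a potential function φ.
No, ∇×F = (-5*y - exp(-y), 0, 3*exp(y) - 10*sin(2*y) + 5*exp(-x)) ≠ 0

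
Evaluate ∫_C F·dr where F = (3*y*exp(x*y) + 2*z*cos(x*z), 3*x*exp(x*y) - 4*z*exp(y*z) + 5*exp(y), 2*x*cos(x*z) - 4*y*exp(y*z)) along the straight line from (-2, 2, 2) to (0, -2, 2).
-3*cosh(4) - 10*sinh(2) + 2*sin(4) + 3 + 11*sinh(4)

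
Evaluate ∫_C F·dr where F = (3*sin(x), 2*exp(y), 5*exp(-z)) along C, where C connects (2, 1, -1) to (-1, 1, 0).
-5 - 3*cos(1) + 3*cos(2) + 5*E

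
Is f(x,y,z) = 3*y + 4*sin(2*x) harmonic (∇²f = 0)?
No, ∇²f = -16*sin(2*x)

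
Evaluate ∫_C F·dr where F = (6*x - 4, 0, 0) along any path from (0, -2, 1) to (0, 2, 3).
0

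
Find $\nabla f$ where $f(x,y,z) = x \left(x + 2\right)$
(2*x + 2, 0, 0)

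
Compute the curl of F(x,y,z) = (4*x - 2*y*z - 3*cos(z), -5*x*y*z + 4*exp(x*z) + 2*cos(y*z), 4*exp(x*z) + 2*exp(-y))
(5*x*y - 4*x*exp(x*z) + 2*y*sin(y*z) - 2*exp(-y), -2*y - 4*z*exp(x*z) + 3*sin(z), z*(-5*y + 4*exp(x*z) + 2))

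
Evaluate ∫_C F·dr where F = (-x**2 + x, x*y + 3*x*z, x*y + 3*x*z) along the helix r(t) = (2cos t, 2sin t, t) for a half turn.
-4/3 + 3*pi**2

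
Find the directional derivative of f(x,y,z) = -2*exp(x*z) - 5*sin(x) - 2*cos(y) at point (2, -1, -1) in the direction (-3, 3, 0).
sqrt(2)*(5*exp(2)*cos(2)/2 - exp(2)*sin(1) - 1)*exp(-2)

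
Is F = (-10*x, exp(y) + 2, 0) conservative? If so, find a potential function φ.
Yes, F is conservative. φ = -5*x**2 + 2*y + exp(y)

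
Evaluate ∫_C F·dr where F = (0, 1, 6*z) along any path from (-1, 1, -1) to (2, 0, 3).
23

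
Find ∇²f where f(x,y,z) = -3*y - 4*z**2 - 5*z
-8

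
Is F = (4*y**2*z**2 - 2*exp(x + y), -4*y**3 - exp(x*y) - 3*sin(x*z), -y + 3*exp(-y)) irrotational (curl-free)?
No, ∇×F = (3*x*cos(x*z) - 1 - 3*exp(-y), 8*y**2*z, -8*y*z**2 - y*exp(x*y) - 3*z*cos(x*z) + 2*exp(x + y))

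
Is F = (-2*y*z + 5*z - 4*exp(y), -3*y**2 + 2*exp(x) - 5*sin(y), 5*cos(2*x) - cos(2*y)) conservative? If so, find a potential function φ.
No, ∇×F = (2*sin(2*y), -2*y + 10*sin(2*x) + 5, 2*z + 2*exp(x) + 4*exp(y)) ≠ 0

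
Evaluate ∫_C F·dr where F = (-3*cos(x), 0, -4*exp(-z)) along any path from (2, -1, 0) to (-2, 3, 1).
-4 + 4*exp(-1) + 6*sin(2)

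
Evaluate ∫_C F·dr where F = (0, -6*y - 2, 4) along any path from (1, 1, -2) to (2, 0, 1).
17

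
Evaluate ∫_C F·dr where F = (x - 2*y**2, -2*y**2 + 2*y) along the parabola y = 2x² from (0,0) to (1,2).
-73/30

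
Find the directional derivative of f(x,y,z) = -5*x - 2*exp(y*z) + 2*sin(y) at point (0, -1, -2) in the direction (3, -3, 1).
-sqrt(19)*(6*cos(1) + 15 + 10*exp(2))/19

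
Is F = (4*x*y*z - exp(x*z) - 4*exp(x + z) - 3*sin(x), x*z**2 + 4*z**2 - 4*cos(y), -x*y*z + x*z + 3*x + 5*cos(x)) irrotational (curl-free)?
No, ∇×F = (z*(-3*x - 8), 4*x*y - x*exp(x*z) + y*z - z - 4*exp(x + z) + 5*sin(x) - 3, z*(-4*x + z))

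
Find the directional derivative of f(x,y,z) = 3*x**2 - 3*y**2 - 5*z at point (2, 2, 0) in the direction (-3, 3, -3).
-19*sqrt(3)/3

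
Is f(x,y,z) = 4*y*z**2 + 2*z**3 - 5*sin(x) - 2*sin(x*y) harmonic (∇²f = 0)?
No, ∇²f = 2*x**2*sin(x*y) + 2*y**2*sin(x*y) + 8*y + 12*z + 5*sin(x)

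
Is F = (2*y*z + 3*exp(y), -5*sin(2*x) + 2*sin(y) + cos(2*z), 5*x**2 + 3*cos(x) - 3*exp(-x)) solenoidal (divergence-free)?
No, ∇·F = 2*cos(y)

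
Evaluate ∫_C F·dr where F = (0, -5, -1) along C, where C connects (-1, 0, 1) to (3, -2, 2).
9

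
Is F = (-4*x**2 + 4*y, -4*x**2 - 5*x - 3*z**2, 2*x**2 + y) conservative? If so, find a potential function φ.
No, ∇×F = (6*z + 1, -4*x, -8*x - 9) ≠ 0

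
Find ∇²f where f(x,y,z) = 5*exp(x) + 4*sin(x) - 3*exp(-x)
5*exp(x) - 4*sin(x) - 3*exp(-x)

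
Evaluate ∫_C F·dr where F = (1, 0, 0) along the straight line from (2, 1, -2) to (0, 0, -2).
-2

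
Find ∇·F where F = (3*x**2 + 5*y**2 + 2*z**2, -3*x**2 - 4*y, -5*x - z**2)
6*x - 2*z - 4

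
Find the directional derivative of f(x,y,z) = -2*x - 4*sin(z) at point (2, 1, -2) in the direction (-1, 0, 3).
sqrt(10)*(1 - 6*cos(2))/5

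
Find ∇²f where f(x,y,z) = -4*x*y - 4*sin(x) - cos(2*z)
4*sin(x) + 4*cos(2*z)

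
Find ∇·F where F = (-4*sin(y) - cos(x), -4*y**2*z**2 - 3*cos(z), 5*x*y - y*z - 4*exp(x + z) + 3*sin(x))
-8*y*z**2 - y - 4*exp(x + z) + sin(x)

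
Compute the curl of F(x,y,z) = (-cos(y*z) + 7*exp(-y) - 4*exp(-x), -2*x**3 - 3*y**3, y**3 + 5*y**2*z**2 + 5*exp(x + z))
(y*(3*y + 10*z**2), y*sin(y*z) - 5*exp(x + z), -6*x**2 - z*sin(y*z) + 7*exp(-y))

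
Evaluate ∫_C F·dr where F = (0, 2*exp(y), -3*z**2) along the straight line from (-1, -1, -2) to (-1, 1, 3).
-35 + 4*sinh(1)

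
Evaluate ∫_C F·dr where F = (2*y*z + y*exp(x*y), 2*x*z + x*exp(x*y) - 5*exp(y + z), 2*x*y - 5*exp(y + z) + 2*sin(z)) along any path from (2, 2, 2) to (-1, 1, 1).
-5*exp(2) - 18 - 2*cos(1) + 2*cos(2) + exp(-1) + 4*exp(4)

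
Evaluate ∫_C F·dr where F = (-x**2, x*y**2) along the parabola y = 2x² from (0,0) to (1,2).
41/21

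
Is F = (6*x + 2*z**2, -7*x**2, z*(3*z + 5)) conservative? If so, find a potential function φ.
No, ∇×F = (0, 4*z, -14*x) ≠ 0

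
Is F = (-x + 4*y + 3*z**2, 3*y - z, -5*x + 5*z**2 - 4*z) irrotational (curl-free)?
No, ∇×F = (1, 6*z + 5, -4)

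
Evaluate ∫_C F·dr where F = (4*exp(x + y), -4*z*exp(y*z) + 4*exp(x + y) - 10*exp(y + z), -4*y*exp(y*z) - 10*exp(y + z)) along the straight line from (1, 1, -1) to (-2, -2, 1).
-4*exp(2) - 6*exp(-1) - 4*exp(-2) + 4*exp(-4) + 10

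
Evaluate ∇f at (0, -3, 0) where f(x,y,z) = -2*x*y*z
(0, 0, 0)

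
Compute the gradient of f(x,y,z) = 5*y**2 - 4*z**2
(0, 10*y, -8*z)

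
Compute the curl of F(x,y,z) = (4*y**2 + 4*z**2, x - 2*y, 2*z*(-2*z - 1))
(0, 8*z, 1 - 8*y)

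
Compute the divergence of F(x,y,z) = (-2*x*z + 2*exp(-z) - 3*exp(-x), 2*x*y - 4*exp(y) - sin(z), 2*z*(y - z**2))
(2*(x + y - 3*z**2 - z - 2*exp(y))*exp(x) + 3)*exp(-x)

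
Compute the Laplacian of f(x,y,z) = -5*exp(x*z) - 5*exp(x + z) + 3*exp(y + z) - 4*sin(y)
-5*x**2*exp(x*z) - 5*z**2*exp(x*z) - 10*exp(x + z) + 6*exp(y + z) + 4*sin(y)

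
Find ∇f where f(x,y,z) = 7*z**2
(0, 0, 14*z)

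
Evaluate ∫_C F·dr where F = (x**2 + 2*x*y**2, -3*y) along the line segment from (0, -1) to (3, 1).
12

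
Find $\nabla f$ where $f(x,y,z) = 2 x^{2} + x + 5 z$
(4*x + 1, 0, 5)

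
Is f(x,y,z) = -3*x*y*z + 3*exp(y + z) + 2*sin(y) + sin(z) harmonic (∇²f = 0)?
No, ∇²f = 6*exp(y + z) - 2*sin(y) - sin(z)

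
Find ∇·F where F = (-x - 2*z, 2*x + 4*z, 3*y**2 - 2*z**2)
-4*z - 1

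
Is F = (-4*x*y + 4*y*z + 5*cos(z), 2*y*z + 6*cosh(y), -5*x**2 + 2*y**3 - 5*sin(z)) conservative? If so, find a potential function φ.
No, ∇×F = (2*y*(3*y - 1), 10*x + 4*y - 5*sin(z), 4*x - 4*z) ≠ 0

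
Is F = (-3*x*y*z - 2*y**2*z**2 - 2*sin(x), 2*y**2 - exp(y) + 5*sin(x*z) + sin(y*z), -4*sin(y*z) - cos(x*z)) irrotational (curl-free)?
No, ∇×F = (-5*x*cos(x*z) - y*cos(y*z) - 4*z*cos(y*z), -3*x*y - 4*y**2*z - z*sin(x*z), z*(3*x + 4*y*z + 5*cos(x*z)))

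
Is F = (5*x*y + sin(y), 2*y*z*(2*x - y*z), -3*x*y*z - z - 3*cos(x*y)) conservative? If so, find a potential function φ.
No, ∇×F = (-4*x*y - 3*x*z + 3*x*sin(x*y) + 4*y**2*z, 3*y*(z - sin(x*y)), -5*x + 4*y*z - cos(y)) ≠ 0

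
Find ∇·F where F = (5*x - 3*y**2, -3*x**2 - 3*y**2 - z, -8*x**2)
5 - 6*y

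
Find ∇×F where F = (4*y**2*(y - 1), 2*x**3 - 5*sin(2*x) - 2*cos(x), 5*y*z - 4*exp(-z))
(5*z, 0, 6*x**2 - 12*y**2 + 8*y + 2*sin(x) - 10*cos(2*x))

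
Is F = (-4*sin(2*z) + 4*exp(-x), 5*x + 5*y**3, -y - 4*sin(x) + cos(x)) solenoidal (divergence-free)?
No, ∇·F = 15*y**2 - 4*exp(-x)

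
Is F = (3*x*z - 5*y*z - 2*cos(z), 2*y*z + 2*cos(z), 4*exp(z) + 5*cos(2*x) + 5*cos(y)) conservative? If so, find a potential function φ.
No, ∇×F = (-2*y - 5*sin(y) + 2*sin(z), 3*x - 5*y + 10*sin(2*x) + 2*sin(z), 5*z) ≠ 0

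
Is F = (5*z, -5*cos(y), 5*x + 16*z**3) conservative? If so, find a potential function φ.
Yes, F is conservative. φ = 5*x*z + 4*z**4 - 5*sin(y)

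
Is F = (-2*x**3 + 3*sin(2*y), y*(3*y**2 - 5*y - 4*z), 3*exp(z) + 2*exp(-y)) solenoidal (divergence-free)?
No, ∇·F = -6*x**2 + 9*y**2 - 10*y - 4*z + 3*exp(z)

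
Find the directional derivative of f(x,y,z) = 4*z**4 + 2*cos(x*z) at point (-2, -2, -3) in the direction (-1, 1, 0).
-3*sqrt(2)*sin(6)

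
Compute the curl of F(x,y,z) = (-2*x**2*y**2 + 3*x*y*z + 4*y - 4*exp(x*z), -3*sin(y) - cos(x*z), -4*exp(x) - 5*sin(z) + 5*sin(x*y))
(x*(-sin(x*z) + 5*cos(x*y)), 3*x*y - 4*x*exp(x*z) - 5*y*cos(x*y) + 4*exp(x), 4*x**2*y - 3*x*z + z*sin(x*z) - 4)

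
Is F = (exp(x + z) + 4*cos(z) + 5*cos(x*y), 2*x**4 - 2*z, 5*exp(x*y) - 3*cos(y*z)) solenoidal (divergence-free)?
No, ∇·F = -5*y*sin(x*y) + 3*y*sin(y*z) + exp(x + z)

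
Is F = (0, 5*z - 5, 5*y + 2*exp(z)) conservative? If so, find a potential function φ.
Yes, F is conservative. φ = 5*y*z - 5*y + 2*exp(z)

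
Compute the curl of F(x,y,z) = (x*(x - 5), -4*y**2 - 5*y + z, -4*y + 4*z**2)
(-5, 0, 0)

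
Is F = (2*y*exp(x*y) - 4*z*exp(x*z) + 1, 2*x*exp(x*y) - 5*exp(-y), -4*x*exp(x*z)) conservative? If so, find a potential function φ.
Yes, F is conservative. φ = x + 2*exp(x*y) - 4*exp(x*z) + 5*exp(-y)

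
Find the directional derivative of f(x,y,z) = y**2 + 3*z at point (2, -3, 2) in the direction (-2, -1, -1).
sqrt(6)/2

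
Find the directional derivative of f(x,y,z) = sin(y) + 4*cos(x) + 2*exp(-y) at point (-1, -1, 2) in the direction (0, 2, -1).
2*sqrt(5)*(-2*E + cos(1))/5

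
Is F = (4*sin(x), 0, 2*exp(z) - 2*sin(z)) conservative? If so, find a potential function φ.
Yes, F is conservative. φ = 2*exp(z) - 4*cos(x) + 2*cos(z)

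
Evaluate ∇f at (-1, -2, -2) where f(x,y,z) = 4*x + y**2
(4, -4, 0)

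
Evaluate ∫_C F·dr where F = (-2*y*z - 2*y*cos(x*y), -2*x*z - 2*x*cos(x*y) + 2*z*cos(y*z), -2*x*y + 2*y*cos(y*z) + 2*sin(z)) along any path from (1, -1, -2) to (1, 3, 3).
-14 + 2*sqrt(2)*cos(pi/4 + 2) - 2*sin(1) + 2*sin(9) - 2*sqrt(2)*sin(pi/4 + 3)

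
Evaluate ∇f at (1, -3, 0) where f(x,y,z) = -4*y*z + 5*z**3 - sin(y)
(0, -cos(3), 12)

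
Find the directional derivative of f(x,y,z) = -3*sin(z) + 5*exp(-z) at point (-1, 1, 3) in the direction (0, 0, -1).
3*cos(3) + 5*exp(-3)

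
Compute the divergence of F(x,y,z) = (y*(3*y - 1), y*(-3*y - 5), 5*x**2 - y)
-6*y - 5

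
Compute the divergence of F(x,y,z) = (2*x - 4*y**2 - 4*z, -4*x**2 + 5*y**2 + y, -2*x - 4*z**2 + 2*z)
10*y - 8*z + 5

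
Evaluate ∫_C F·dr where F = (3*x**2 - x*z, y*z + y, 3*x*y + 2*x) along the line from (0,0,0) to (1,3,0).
11/2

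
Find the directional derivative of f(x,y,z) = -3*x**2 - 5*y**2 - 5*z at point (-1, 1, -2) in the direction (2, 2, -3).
7*sqrt(17)/17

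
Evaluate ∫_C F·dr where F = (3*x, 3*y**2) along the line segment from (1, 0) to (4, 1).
47/2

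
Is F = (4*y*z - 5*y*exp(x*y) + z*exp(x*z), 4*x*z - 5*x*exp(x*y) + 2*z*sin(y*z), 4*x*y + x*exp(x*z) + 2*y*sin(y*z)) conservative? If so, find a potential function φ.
Yes, F is conservative. φ = 4*x*y*z - 5*exp(x*y) + exp(x*z) - 2*cos(y*z)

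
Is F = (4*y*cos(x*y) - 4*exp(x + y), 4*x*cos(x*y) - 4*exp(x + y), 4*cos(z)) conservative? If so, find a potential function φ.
Yes, F is conservative. φ = -4*exp(x + y) + 4*sin(z) + 4*sin(x*y)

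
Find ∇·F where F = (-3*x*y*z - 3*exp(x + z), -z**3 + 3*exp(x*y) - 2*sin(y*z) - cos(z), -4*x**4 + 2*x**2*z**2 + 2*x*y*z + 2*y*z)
4*x**2*z + 2*x*y + 3*x*exp(x*y) - 3*y*z + 2*y - 2*z*cos(y*z) - 3*exp(x + z)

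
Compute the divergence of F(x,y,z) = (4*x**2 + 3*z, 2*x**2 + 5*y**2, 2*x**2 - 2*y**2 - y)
8*x + 10*y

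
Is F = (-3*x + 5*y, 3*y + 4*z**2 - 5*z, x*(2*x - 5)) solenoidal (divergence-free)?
Yes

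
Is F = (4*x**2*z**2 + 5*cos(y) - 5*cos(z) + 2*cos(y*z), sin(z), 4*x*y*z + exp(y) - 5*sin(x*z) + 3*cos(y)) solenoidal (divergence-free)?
No, ∇·F = x*(4*y + 8*z**2 - 5*cos(x*z))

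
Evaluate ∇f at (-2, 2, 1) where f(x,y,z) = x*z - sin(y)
(1, -cos(2), -2)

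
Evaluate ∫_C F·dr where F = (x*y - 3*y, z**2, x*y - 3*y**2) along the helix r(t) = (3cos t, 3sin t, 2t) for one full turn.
21*pi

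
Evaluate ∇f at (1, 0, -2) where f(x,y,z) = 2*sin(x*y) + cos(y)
(0, 2, 0)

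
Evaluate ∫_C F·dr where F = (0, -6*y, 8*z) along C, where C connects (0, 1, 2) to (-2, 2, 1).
-21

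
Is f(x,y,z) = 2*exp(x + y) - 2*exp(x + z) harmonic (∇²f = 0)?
No, ∇²f = 4*exp(x + y) - 4*exp(x + z)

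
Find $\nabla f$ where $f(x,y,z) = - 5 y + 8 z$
(0, -5, 8)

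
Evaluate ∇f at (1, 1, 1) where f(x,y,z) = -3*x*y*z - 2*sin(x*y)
(-3 - 2*cos(1), -3 - 2*cos(1), -3)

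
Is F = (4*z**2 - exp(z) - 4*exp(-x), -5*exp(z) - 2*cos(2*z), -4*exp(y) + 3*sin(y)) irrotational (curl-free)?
No, ∇×F = (-4*exp(y) + 5*exp(z) - 4*sin(2*z) + 3*cos(y), 8*z - exp(z), 0)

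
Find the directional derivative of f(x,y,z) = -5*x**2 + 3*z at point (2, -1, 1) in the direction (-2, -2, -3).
31*sqrt(17)/17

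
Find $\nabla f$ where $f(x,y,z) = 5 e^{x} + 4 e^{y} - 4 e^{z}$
(5*exp(x), 4*exp(y), -4*exp(z))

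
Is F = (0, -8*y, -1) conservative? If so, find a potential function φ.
Yes, F is conservative. φ = -4*y**2 - z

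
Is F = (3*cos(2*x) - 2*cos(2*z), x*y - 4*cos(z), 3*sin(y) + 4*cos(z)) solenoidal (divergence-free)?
No, ∇·F = x - 6*sin(2*x) - 4*sin(z)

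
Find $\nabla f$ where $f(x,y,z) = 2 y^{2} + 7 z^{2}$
(0, 4*y, 14*z)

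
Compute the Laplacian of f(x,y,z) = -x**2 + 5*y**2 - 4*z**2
0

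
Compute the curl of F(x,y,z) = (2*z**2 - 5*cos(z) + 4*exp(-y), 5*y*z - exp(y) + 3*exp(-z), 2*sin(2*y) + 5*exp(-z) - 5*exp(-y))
(-5*y + 4*cos(2*y) + 3*exp(-z) + 5*exp(-y), 4*z + 5*sin(z), 4*exp(-y))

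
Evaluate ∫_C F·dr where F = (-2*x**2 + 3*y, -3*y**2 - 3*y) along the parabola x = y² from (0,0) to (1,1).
-7/6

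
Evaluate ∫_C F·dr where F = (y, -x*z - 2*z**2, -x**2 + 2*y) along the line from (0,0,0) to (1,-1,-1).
7/6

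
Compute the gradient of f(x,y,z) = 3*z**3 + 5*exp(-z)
(0, 0, 9*z**2 - 5*exp(-z))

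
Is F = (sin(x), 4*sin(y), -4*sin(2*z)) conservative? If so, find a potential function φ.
Yes, F is conservative. φ = -cos(x) - 4*cos(y) + 2*cos(2*z)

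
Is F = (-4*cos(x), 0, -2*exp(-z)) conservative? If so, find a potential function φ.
Yes, F is conservative. φ = -4*sin(x) + 2*exp(-z)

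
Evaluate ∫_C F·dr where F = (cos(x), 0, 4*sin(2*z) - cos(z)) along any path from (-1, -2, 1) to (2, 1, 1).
sin(1) + sin(2)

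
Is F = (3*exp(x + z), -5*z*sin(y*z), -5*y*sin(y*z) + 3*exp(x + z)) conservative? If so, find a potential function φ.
Yes, F is conservative. φ = 3*exp(x + z) + 5*cos(y*z)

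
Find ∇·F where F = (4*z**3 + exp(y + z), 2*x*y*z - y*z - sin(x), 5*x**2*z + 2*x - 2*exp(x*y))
5*x**2 + 2*x*z - z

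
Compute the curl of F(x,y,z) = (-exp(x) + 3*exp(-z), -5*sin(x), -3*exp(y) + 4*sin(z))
(-3*exp(y), -3*exp(-z), -5*cos(x))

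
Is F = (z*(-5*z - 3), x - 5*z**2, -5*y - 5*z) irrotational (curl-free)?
No, ∇×F = (10*z - 5, -10*z - 3, 1)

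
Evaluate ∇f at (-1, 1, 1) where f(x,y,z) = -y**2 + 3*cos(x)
(3*sin(1), -2, 0)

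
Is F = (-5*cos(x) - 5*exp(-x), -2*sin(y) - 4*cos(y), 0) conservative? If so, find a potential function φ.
Yes, F is conservative. φ = -5*sin(x) - 4*sin(y) + 2*cos(y) + 5*exp(-x)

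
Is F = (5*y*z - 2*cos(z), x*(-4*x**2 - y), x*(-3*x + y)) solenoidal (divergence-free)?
No, ∇·F = -x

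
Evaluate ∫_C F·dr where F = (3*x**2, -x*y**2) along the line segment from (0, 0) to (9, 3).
2673/4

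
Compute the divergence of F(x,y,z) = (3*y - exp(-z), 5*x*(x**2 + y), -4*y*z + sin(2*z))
5*x - 4*y + 2*cos(2*z)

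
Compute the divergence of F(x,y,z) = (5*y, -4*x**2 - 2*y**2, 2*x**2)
-4*y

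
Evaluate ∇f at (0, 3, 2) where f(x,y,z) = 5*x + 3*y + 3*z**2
(5, 3, 12)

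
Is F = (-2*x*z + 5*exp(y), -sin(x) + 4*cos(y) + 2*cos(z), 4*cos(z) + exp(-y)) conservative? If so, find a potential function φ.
No, ∇×F = (2*sin(z) - exp(-y), -2*x, -5*exp(y) - cos(x)) ≠ 0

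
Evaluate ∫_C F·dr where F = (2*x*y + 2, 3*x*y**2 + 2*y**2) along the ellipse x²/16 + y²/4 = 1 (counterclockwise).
24*pi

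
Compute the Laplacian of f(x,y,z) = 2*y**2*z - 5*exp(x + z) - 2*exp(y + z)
4*z - 10*exp(x + z) - 4*exp(y + z)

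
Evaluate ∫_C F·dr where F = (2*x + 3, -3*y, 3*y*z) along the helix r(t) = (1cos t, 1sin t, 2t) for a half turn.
-6 + 12*pi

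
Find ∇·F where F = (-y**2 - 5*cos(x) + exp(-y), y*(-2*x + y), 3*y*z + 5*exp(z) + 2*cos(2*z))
-2*x + 5*y + 5*exp(z) + 5*sin(x) - 4*sin(2*z)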